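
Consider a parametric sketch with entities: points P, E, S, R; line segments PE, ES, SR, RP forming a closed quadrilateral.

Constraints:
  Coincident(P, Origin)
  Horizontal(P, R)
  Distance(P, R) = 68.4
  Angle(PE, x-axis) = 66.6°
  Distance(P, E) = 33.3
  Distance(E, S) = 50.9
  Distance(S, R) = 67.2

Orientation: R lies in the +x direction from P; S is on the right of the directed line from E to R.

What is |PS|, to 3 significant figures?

19.9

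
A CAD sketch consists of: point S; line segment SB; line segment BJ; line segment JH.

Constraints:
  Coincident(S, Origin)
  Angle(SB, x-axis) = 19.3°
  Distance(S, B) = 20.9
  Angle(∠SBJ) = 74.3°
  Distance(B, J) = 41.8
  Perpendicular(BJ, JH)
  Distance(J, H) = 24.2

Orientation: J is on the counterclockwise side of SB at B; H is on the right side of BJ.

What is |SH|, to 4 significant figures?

57.19

S is at the origin; SB runs at 19.3° with length 20.9, so B = 20.9·(cos 19.3°, sin 19.3°) = (19.73, 6.908). ∠SBJ = 74.3°, so BJ runs at 19.3° + (180° − 74.3°) = 125.0° from the x-axis; with |BJ| = 41.8, J = B + 41.8·(cos 125.0°, sin 125.0°) = (-4.250, 41.15). The perpendicularity gives JH at right angles to BJ; with |JH| = 24.2 on the right of BJ, H = J + 24.2·(0.8192, 0.5736) = (15.57, 55.03). Then |SH| = |H − S| = 57.19.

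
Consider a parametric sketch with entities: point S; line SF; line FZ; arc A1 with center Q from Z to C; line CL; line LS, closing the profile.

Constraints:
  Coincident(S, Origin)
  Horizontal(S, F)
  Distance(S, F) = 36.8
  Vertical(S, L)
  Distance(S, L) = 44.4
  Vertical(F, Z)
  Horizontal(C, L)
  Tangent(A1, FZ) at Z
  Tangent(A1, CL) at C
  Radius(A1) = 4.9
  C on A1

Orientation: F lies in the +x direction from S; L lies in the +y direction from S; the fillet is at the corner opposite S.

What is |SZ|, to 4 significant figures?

53.99

S is at the origin; SF is horizontal with |SF| = 36.8 and F on the +x side, so F = (36.80, 0.000). S and L share the same x with |SL| = 44.4 and L on the +y side, so L = (0.000, 44.40). The virtual corner opposite S is at (36.80, 44.40). Tangency of A1 to FZ means the radius QZ is perpendicular to FZ and A1 meets CL tangentially, so QC is at right angles to CL, with radius 4.9, so the center Q sits 4.9 in from both sides at Q = (31.90, 39.50). That places the tangent points at Z = (36.80, 39.50) on FZ and C = (31.90, 44.40) on CL. Then |SZ| = |Z − S| = 53.99.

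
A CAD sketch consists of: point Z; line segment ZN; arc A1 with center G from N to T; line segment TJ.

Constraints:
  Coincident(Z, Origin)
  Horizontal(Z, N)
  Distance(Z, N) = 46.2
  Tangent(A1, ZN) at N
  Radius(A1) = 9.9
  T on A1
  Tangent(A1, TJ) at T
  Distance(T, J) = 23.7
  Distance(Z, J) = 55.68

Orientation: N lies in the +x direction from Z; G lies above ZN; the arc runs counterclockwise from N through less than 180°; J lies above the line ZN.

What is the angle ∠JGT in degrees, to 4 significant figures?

67.33°

Checks: ∠(GN, NZ) = 90.00° ✓; |GT| = 9.900 ✓; ∠(GT, TJ) = 90.00° ✓; |TJ| = 23.70 ✓; |ZJ| = 55.68 ✓.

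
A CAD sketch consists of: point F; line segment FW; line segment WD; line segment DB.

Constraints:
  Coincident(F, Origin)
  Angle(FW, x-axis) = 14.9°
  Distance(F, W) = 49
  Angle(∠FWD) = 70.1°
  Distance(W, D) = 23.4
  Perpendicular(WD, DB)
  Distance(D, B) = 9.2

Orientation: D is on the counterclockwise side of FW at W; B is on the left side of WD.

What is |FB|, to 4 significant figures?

37.48

F is at the origin; FW runs at 14.9° with length 49.0, so W = 49.0·(cos 14.9°, sin 14.9°) = (47.35, 12.60). ∠FWD = 70.1°, so WD runs at 14.9° + (180° − 70.1°) = 124.8° from the x-axis; with |WD| = 23.4, D = W + 23.4·(cos 124.8°, sin 124.8°) = (34.00, 31.81). The perpendicularity gives DB at right angles to WD; with |DB| = 9.2 on the left of WD, B = D + 9.2·(-0.8211, -0.5707) = (26.44, 26.56). Then |FB| = |B − F| = 37.48.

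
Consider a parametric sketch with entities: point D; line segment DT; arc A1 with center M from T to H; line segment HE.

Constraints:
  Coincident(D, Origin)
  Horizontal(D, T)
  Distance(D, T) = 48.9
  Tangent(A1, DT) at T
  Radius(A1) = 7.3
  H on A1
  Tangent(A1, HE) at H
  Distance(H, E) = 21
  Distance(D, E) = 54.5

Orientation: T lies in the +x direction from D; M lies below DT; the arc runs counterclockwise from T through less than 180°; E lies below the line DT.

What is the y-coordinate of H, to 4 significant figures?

-8.755

D is at the origin; DT is horizontal with |DT| = 48.9 and T on the +x side, so T = (48.90, 0.000). Tangency of A1 to DT means the radius MT is perpendicular to DT, so M = T + (0, -7.3) = (48.90, -7.300). Since MH ⟂ HE (tangency), |ME| = √(7.3² + 21.0²) = 22.23 regardless of where H sits on A1. So E lies on both circle(D, 54.5) and circle(M, 22.23); the below-DT intersection is E = (45.93, -29.33). H is the foot of the tangent from E: H = (41.75, -8.755).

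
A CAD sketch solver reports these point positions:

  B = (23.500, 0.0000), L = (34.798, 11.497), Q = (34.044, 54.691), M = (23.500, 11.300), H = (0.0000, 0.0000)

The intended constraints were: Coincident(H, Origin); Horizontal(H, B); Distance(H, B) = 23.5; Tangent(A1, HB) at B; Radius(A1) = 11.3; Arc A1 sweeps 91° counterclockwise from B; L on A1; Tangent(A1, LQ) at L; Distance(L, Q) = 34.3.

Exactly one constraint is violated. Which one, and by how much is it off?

Distance(L, Q) = 34.3 — off by 8.90.

H = (0.00, 0.00) ✓; H.y = 0.00, B.y = 0.00 ✓; |HB| = 23.50 ✓; ∠(MB, BH) = 90.00° ✓; |MB| = 11.30 ✓; bearing(M→L) − bearing(M→B) = 91.00° ✓; |ML| = 11.30 ✓; ∠(ML, LQ) = 90.00° ✓; |LQ| = 43.20 ✗.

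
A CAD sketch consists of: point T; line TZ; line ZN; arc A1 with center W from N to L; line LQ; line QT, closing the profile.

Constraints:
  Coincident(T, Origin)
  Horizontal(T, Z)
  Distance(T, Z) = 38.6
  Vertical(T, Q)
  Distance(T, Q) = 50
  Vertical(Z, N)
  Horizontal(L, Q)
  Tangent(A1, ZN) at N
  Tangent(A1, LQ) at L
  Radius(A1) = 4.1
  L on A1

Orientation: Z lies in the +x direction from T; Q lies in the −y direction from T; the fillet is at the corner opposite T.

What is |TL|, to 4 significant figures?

60.75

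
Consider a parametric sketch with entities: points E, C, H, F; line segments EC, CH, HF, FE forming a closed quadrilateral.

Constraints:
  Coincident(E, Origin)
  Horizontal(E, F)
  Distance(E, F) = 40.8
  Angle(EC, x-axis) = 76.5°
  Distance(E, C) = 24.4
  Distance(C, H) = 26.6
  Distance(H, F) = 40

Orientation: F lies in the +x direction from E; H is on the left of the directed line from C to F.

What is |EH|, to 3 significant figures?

47.3

Checks: E.y = 0.00, F.y = 0.00 ✓; |CH| = 26.60 ✓; |HF| = 40.00 ✓.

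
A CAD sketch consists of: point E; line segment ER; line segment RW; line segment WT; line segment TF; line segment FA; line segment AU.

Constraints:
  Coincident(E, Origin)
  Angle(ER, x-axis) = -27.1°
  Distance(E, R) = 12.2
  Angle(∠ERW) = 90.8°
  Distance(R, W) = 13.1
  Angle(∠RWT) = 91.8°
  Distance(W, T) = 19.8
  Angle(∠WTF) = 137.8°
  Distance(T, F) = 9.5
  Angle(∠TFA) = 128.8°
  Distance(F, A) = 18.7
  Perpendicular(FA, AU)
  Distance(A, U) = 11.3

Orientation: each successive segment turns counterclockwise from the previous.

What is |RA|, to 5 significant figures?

28.744

∠WTF = 137.8° gives TF at -167.50° from the x-axis; with |TF| = 9.5, F = (-9.4832, 13.774). ∠TFA = 128.8° gives FA at -116.30° from the x-axis; with |FA| = 18.7, A = (-17.769, -2.9907). Then |RA| = |A − R| = 28.744.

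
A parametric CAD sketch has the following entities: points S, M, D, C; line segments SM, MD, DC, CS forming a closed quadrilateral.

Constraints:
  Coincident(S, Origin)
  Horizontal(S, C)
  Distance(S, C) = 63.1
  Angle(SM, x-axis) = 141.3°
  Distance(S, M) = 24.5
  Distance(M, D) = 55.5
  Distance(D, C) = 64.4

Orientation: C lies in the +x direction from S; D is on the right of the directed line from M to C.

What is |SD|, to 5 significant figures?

34.089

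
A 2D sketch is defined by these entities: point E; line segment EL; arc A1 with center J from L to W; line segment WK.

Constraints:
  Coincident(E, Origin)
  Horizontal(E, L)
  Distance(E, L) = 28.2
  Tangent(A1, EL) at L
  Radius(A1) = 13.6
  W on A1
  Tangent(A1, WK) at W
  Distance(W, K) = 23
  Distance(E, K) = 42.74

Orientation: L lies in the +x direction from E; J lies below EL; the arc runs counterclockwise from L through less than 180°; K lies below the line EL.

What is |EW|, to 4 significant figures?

21.65

E is at the origin; EL is horizontal with |EL| = 28.2 and L on the +x side, so L = (28.20, 0.000). Since A1 is tangent to EL there, JL ⟂ EL, so J = L + (0, -13.6) = (28.20, -13.60). Since JW ⟂ WK (tangency), |JK| = √(13.6² + 23.0²) = 26.72 regardless of where W sits on A1. So K lies on both circle(E, 42.74) and circle(J, 26.72); the below-EL intersection is K = (18.54, -38.51). W is the foot of the tangent from K: W = (14.78, -15.82).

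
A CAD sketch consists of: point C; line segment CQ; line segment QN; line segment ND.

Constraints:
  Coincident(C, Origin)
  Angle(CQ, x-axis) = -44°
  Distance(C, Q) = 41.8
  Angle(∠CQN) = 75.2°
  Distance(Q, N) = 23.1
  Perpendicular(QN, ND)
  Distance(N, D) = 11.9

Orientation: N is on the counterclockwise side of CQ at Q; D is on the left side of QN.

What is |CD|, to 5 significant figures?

31.102

C is at the origin; CQ runs at -44.0° with length 41.8, so Q = 41.8·(cos -44.0°, sin -44.0°) = (30.068, -29.037). ∠CQN = 75.2°, so QN runs at -44.0° + (180° − 75.2°) = 60.800° from the x-axis; with |QN| = 23.1, N = Q + 23.1·(cos 60.800°, sin 60.800°) = (41.338, -8.8722). The perpendicularity gives ND at right angles to QN; with |ND| = 11.9 on the left of QN, D = N + 11.9·(-0.87292, 0.48786) = (30.950, -3.0667). Then |CD| = |D − C| = 31.102.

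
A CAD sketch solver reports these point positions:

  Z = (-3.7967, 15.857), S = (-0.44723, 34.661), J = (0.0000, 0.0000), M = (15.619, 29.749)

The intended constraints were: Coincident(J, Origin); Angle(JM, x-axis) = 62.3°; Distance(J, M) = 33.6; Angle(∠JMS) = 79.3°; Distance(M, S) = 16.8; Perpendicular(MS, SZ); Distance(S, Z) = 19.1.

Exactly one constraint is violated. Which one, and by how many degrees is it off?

Perpendicular(MS, SZ) — off by 6.90°.

J = (0.00, 0.00) ✓; JM at 62.30° ✓; |JM| = 33.60 ✓; ∠JMS = 79.30° ✓; |MS| = 16.80 ✓; ∠(MS, SZ) = 96.90° ✗; |SZ| = 19.10 ✓.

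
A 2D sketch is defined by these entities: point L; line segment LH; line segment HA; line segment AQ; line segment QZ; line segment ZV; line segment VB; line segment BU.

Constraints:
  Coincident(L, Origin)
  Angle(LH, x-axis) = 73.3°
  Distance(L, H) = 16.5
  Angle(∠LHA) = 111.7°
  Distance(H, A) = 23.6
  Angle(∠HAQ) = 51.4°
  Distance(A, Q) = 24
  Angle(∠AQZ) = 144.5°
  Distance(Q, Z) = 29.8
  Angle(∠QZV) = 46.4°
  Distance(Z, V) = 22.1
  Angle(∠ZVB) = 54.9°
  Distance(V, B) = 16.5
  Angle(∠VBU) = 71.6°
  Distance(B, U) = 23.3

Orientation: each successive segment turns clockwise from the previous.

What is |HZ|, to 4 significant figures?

33.56

L is at the origin; LH runs at 73.3° with length 16.5, so H = (4.741, 15.80). ∠LHA = 111.7° gives HA at 5.000° from the x-axis; with |HA| = 23.6, A = (28.25, 17.86). ∠HAQ = 51.4° gives AQ at -123.6° from the x-axis; with |AQ| = 24.0, Q = (14.97, -2.129). ∠AQZ = 144.5° gives QZ at -159.1° from the x-axis; with |QZ| = 29.8, Z = (-12.87, -12.76). Then |HZ| = |Z − H| = 33.56.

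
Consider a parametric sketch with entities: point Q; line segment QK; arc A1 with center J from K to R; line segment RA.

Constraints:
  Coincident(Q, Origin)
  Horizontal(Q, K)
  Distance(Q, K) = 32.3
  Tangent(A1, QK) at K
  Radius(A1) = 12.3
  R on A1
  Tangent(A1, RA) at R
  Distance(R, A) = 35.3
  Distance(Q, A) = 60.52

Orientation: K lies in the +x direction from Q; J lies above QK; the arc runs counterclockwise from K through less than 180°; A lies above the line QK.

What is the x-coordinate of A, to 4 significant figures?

34.67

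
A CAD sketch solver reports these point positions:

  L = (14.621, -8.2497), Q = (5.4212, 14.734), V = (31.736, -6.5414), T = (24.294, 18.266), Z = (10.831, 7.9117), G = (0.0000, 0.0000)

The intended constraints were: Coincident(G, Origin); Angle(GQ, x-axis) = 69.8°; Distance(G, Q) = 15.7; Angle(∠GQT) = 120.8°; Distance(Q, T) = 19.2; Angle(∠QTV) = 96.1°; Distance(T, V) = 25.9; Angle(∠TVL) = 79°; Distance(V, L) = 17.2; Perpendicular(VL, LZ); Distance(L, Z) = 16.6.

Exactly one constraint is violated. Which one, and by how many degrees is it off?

Perpendicular(VL, LZ) — off by 7.50°.

G = (0.00, 0.00) ✓; GQ at 69.80° ✓; |GQ| = 15.70 ✓; ∠GQT = 120.8° ✓; |QT| = 19.20 ✓; ∠QTV = 96.10° ✓; |TV| = 25.90 ✓; ∠TVL = 79.00° ✓; |VL| = 17.20 ✓; ∠(VL, LZ) = 82.50° ✗; |LZ| = 16.60 ✓.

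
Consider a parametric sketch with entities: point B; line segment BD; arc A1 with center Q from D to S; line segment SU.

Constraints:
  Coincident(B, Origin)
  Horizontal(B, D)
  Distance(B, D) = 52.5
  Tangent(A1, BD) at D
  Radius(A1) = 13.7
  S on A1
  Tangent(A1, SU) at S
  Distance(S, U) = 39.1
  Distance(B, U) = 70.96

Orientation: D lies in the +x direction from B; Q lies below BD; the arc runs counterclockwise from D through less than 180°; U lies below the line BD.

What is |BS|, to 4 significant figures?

42.12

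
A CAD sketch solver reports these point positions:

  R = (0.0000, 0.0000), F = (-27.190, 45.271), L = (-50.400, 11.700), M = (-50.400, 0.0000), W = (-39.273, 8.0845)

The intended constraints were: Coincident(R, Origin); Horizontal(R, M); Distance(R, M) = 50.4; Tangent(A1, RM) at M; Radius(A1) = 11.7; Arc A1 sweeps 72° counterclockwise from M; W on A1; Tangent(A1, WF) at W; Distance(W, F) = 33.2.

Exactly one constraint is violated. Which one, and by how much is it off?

Distance(W, F) = 33.2 — off by 5.90.

R = (0.00, 0.00) ✓; R.y = 0.00, M.y = 0.00 ✓; |RM| = 50.40 ✓; ∠(LM, MR) = 90.00° ✓; |LM| = 11.70 ✓; bearing(L→W) − bearing(L→M) = 72.00° ✓; |LW| = 11.70 ✓; ∠(LW, WF) = 90.00° ✓; |WF| = 39.10 ✗.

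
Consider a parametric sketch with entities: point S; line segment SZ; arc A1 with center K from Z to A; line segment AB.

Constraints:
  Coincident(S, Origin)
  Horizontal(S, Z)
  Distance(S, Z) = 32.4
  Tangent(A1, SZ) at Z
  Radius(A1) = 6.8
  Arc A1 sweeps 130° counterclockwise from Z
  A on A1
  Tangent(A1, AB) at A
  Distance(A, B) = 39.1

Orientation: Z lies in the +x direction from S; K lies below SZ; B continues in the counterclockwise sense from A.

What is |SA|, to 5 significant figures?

29.396

S is at the origin; S and Z share the same y with |SZ| = 32.4 and Z on the +x side, so Z = (32.400, 0.0000). Since A1 is tangent to SZ there, KZ ⟂ SZ, so K = Z + (0, -6.8) = (32.400, -6.8000). On A1, Z sits at bearing 90° from K; a 130° counterclockwise sweep puts A at bearing 220°, so A = K + 6.8·(cos 220°, sin 220°) = (27.191, -11.171). Then |SA| = |A − S| = 29.396.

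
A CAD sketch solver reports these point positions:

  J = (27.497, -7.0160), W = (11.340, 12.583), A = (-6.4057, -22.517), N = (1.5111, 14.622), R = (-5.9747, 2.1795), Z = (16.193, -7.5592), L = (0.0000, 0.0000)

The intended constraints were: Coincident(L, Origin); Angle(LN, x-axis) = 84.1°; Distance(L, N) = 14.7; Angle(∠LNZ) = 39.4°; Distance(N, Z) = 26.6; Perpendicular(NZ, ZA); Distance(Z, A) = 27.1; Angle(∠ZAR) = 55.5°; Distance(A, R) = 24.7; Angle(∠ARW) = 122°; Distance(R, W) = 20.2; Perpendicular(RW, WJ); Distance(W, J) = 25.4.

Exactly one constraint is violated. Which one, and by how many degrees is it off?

Perpendicular(RW, WJ) — off by 8.50°.

L = (0.00, 0.00) ✓; LN at 84.10° ✓; |LN| = 14.70 ✓; ∠LNZ = 39.40° ✓; |NZ| = 26.60 ✓; ∠(NZ, ZA) = 90.00° ✓; |ZA| = 27.10 ✓; ∠ZAR = 55.50° ✓; |AR| = 24.70 ✓; ∠ARW = 122.0° ✓; |RW| = 20.20 ✓; ∠(RW, WJ) = 81.50° ✗; |WJ| = 25.40 ✓.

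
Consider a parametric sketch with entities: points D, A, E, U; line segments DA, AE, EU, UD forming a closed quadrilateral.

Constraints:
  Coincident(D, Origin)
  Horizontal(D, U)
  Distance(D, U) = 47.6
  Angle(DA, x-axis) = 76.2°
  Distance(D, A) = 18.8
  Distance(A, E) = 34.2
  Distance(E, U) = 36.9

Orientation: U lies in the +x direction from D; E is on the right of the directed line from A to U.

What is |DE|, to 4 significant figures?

20.10

Checks: |AE| = 34.20 ✓; |EU| = 36.90 ✓.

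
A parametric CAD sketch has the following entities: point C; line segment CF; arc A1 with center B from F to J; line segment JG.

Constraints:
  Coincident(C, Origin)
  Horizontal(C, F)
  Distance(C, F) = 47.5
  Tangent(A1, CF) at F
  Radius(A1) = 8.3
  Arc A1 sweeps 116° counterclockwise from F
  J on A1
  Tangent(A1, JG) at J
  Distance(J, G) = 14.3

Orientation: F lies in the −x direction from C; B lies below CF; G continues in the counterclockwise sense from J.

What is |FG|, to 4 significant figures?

24.82

C is at the origin; CF is horizontal with |CF| = 47.5 and F on the −x side, so F = (-47.50, 0.000). Tangency of A1 to CF means the radius BF is perpendicular to CF, so B = F + (0, -8.3) = (-47.50, -8.300). On A1, F sits at bearing 90° from B; a 116° counterclockwise sweep puts J at bearing 206°, so J = B + 8.3·(cos 206°, sin 206°) = (-54.96, -11.94). A1 meets JG tangentially, so BJ is at right angles to JG, so JG runs along (−sin 206°, cos 206°); with |JG| = 14.3, G = (-48.69, -24.79). Then |FG| = |G − F| = 24.82.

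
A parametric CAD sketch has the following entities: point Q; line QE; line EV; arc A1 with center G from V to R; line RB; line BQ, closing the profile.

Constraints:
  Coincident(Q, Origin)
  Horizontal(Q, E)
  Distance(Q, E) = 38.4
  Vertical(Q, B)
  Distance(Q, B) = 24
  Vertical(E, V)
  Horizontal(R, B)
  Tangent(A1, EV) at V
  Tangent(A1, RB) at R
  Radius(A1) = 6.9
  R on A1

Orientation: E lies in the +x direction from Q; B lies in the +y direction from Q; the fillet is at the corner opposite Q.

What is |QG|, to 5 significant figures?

35.842

Q is at the origin; Q and E share the same y with |QE| = 38.4 and E on the +x side, so E = (38.400, 0.0000). Q and B share the same x with |QB| = 24.0 and B on the +y side, so B = (0.0000, 24.000). The virtual corner opposite Q is at (38.400, 24.000). Since A1 is tangent to EV there, GV ⟂ EV and since A1 is tangent to RB there, GR ⟂ RB, with radius 6.9, so the center G sits 6.9 in from both sides at G = (31.500, 17.100). Then |QG| = |G − Q| = 35.842.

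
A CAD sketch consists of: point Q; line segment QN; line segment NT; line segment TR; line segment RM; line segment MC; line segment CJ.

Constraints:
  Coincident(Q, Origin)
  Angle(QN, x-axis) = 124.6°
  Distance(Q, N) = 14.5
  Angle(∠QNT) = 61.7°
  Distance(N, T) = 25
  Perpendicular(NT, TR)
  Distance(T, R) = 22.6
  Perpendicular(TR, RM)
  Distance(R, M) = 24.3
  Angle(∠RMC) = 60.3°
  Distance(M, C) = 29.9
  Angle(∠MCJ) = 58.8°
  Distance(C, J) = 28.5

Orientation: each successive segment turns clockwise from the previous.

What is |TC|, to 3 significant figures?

10.1

TR ⟂ RM, so RM runs at -174°; with |RM| = 24.3, M = (-5.06, -10.5). ∠RMC = 60.3° gives MC at 66.6° from the x-axis; with |MC| = 29.9, C = (6.82, 17.0). Then |TC| = |C − T| = 10.1.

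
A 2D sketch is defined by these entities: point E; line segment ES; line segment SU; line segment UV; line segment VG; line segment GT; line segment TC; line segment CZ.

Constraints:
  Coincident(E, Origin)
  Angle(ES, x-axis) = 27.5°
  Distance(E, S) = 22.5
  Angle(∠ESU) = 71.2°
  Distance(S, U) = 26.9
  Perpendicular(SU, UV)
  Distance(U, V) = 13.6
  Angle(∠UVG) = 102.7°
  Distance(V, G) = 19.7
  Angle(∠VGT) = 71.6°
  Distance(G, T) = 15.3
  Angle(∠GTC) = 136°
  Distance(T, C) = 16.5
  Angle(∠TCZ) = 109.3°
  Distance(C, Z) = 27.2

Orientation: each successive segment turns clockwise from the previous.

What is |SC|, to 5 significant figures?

23.196

E is at the origin; ES runs at 27.5° with length 22.5, so S = (19.958, 10.389). ∠ESU = 71.2° gives SU at -81.300° from the x-axis; with |SU| = 26.9, U = (24.027, -16.201). The perpendicularity gives UV at right angles to SU, so UV runs at -171.30°; with |UV| = 13.6, V = (10.583, -18.258). ∠UVG = 102.7° gives VG at 111.40° from the x-axis; with |VG| = 19.7, G = (3.3951, 0.083511). ∠VGT = 71.6° gives GT at 3.0000° from the x-axis; with |GT| = 15.3, T = (18.674, 0.88425). ∠GTC = 136.0° gives TC at -41.000° from the x-axis; with |TC| = 16.5, C = (31.127, -9.9407). Then |SC| = |C − S| = 23.196.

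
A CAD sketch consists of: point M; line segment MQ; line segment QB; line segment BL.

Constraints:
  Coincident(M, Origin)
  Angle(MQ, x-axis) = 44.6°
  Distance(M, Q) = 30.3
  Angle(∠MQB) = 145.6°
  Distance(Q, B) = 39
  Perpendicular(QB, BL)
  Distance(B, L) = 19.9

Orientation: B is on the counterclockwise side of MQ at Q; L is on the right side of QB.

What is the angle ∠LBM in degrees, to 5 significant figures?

104.97°

M is at the origin; MQ runs at 44.6° with length 30.3, so Q = 30.3·(cos 44.6°, sin 44.6°) = (21.574, 21.275). ∠MQB = 145.6°, so QB runs at 44.6° + (180° − 145.6°) = 79.000° from the x-axis; with |QB| = 39.0, B = Q + 39.0·(cos 79.000°, sin 79.000°) = (29.016, 59.559). QB ⟂ BL; with |BL| = 19.9 on the right of QB, L = B + 19.9·(0.98163, -0.19081) = (48.550, 55.762). Then cos ∠LBM = BL·BM / (|BL||BM|), giving 104.97°.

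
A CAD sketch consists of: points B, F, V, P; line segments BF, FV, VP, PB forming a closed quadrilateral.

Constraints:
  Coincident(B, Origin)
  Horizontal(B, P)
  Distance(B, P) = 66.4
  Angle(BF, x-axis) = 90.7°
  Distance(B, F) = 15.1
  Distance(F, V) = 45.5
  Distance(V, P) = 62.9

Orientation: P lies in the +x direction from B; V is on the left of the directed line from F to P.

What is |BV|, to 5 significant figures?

57.886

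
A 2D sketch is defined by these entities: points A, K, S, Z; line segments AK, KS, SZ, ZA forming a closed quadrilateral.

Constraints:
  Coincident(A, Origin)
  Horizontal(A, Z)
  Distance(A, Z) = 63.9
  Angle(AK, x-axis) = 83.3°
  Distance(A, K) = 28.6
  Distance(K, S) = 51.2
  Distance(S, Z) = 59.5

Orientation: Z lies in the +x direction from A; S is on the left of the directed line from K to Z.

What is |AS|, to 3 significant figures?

73.0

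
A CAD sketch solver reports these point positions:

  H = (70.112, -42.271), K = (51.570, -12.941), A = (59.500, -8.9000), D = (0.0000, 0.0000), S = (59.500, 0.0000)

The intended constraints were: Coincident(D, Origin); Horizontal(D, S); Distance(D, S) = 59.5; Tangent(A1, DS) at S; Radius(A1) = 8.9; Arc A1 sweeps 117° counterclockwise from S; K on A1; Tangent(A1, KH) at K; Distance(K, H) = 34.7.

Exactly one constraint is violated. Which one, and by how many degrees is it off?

Tangent(A1, KH) at K — off by 5.30°.

D = (0.00, 0.00) ✓; D.y = 0.00, S.y = 0.00 ✓; |DS| = 59.50 ✓; ∠(AS, SD) = 90.00° ✓; |AS| = 8.900 ✓; bearing(A→K) − bearing(A→S) = 117.0° ✓; |AK| = 8.900 ✓; ∠(AK, KH) = 84.70° ✗; |KH| = 34.70 ✓.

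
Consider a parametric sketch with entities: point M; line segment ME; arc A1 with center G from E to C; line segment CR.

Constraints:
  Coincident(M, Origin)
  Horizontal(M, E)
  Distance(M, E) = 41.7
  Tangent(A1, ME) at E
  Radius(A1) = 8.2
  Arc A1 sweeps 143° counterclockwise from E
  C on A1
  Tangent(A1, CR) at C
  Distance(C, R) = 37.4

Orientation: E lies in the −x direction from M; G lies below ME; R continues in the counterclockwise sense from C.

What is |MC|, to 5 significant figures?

48.912

Since A1 is tangent to ME there, GE ⟂ ME, so G = E + (0, -8.2) = (-41.700, -8.2000). On A1, E sits at bearing 90° from G; a 143° counterclockwise sweep puts C at bearing 233°, so C = G + 8.2·(cos 233°, sin 233°) = (-46.635, -14.749). Then |MC| = |C − M| = 48.912.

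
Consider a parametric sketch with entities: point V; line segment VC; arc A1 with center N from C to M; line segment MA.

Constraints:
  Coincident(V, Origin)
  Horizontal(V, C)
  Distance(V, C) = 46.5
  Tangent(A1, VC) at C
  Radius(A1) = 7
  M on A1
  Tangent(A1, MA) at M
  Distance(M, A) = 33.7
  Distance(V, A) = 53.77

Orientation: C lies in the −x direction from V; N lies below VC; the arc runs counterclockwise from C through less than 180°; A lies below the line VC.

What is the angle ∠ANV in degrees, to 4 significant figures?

81.03°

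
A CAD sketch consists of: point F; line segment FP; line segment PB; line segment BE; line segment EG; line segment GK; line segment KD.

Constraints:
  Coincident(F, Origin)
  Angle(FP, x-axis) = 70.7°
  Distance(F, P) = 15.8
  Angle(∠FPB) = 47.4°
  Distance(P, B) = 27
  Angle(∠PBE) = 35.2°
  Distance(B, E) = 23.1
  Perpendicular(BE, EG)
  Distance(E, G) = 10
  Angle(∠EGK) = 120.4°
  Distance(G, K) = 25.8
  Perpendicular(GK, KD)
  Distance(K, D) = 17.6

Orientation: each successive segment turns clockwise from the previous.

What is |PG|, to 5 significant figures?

5.6595

F is at the origin; FP runs at 70.7° with length 15.8, so P = (5.2221, 14.912). ∠FPB = 47.4° gives PB at -61.900° from the x-axis; with |PB| = 27.0, B = (17.939, -8.9054). ∠PBE = 35.2° gives BE at 153.30° from the x-axis; with |BE| = 23.1, E = (-2.6974, 1.4739). The perpendicularity gives EG at right angles to BE, so EG runs at 63.300°; with |EG| = 10.0, G = (1.7958, 10.408). Then |PG| = |G − P| = 5.6595.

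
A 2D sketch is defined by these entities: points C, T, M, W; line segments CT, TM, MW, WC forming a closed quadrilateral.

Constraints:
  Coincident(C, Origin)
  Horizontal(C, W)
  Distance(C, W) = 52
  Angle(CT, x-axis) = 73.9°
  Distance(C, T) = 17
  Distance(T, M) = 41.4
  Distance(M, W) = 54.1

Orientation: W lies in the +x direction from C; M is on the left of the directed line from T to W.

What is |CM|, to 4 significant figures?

57.59

C is at the origin; CW is horizontal with |CW| = 52.0 and W in +x, so W = (52.0, 0). CT runs at 73.9° with |CT| = 17.0, so T = (4.714, 16.33). M is determined by |TM| = 41.4 and |MW| = 54.1 together: it lies at the intersection of circle(T, 41.4) and circle(W, 54.1). With |TW| = 50.03, the foot of the radical line on TW is 12.89 from T and the perpendicular offset is √(41.4² − 12.89²) = 39.34. Taking the left-of-TW solution: M = (29.74, 49.31).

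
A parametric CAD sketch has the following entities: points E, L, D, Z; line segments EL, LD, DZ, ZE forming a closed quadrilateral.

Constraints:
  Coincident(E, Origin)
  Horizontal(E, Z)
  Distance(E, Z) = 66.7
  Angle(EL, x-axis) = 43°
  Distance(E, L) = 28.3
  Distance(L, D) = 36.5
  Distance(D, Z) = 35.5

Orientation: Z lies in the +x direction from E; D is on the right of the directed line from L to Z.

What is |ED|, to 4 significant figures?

37.28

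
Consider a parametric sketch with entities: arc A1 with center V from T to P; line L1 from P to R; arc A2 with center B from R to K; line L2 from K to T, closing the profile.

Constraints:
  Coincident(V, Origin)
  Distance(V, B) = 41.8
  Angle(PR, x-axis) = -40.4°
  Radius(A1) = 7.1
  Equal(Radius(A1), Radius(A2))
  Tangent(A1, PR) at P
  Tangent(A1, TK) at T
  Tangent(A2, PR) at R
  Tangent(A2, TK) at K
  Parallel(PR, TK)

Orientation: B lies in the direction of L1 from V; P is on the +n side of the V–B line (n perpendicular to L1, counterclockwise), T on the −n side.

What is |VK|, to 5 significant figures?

42.399

Tangency of A1 to both parallel lines with radius 7.1 puts P and T at V ± 7.1·n: P = (4.6017, 5.4069), T = (-4.6017, -5.4069). Equal radii place R and K the same way about B: R = B + 7.1·n = (36.434, -21.684), K = B − 7.1·n = (27.231, -32.498). Then |VK| = |K − V| = 42.399.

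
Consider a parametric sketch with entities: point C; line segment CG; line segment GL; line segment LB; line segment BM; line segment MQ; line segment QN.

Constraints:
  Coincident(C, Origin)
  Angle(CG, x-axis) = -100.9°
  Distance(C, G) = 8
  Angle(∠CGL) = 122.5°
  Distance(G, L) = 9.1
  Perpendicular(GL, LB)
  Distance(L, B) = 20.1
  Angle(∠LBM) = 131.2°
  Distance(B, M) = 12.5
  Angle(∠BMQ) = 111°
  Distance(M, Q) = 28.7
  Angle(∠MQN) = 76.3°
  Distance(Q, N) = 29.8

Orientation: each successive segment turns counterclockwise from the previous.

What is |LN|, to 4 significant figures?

16.75

C is at the origin; CG runs at -100.9° with length 8.0, so G = (-1.513, -7.856). ∠CGL = 122.5° gives GL at -43.40° from the x-axis; with |GL| = 9.1, L = (5.099, -14.11). GL ⟂ LB, so LB runs at 46.60°; with |LB| = 20.1, B = (18.91, 0.4960). ∠LBM = 131.2° gives BM at 95.40° from the x-axis; with |BM| = 12.5, M = (17.73, 12.94). ∠BMQ = 111.0° gives MQ at 164.4° from the x-axis; with |MQ| = 28.7, Q = (-9.910, 20.66). ∠MQN = 76.3° gives QN at -91.90° from the x-axis; with |QN| = 29.8, N = (-10.90, -9.125). Then |LN| = |N − L| = 16.75.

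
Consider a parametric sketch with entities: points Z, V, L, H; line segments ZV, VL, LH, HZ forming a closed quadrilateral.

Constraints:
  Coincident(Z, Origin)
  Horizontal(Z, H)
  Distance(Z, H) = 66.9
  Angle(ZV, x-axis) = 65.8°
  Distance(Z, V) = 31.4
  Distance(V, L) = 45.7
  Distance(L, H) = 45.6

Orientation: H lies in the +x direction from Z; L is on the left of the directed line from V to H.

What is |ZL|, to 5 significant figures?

71.229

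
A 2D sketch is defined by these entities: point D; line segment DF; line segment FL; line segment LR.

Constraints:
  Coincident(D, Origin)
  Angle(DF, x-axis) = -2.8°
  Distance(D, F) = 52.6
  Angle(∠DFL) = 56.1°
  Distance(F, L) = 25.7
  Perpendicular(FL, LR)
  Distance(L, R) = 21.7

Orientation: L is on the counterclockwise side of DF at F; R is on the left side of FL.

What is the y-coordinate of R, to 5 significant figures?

8.2278

D is at the origin; DF runs at -2.8° with length 52.6, so F = 52.6·(cos -2.8°, sin -2.8°) = (52.537, -2.5695). ∠DFL = 56.1°, so FL runs at -2.8° + (180° − 56.1°) = 121.10° from the x-axis; with |FL| = 25.7, L = F + 25.7·(cos 121.10°, sin 121.10°) = (39.262, 19.437). FL ⟂ LR; with |LR| = 21.7 on the left of FL, R = L + 21.7·(-0.85627, -0.51653) = (20.681, 8.2278). So R.y = 8.2278.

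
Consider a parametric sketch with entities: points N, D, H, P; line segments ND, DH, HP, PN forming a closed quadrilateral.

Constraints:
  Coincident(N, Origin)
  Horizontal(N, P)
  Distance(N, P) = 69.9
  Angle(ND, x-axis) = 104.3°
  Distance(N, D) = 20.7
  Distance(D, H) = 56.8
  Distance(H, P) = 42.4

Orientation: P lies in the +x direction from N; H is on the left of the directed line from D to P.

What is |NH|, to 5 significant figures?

61.466

Checks: N.y = 0.00, P.y = 0.00 ✓; |DH| = 56.80 ✓; |HP| = 42.40 ✓.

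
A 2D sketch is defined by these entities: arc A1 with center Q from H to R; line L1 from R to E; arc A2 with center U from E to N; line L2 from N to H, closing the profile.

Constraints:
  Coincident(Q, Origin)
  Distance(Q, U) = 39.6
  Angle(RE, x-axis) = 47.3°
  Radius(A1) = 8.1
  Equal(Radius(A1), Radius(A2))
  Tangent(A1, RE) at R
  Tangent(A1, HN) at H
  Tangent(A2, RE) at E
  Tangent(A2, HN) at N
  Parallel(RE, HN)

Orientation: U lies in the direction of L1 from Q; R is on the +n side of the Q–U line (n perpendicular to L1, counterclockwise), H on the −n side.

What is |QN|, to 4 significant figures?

40.42

Tangency of A1 to both parallel lines with radius 8.1 puts R and H at Q ± 8.1·n: R = (-5.953, 5.493), H = (5.953, -5.493). Equal radii place E and N the same way about U: E = U + 8.1·n = (20.90, 34.60), N = U − 8.1·n = (32.81, 23.61). Then |QN| = |N − Q| = 40.42.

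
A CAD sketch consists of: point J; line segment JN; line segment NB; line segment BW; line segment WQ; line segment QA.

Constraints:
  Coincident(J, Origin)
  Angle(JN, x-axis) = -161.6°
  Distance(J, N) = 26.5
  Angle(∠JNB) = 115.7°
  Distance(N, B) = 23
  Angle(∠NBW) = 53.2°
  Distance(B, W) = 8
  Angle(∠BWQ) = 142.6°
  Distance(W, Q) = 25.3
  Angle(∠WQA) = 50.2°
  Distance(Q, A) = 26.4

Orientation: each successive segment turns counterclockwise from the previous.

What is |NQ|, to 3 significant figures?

14.6

∠NBW = 53.2° gives BW at 29.5° from the x-axis; with |BW| = 8.0, W = (-21.1, -27.2). ∠BWQ = 142.6° gives WQ at 66.9° from the x-axis; with |WQ| = 25.3, Q = (-11.2, -3.97). Then |NQ| = |Q − N| = 14.6.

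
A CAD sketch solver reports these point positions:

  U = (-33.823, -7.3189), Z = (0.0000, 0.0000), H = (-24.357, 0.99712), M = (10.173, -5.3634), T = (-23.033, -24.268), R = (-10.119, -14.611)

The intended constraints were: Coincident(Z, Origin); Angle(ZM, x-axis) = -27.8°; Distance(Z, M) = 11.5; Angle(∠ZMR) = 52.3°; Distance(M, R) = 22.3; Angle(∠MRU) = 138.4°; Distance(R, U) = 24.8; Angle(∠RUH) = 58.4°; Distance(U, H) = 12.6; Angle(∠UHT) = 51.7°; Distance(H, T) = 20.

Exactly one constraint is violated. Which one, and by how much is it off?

Distance(H, T) = 20 — off by 5.30.

Z = (0.00, 0.00) ✓; ZM at -27.80° ✓; |ZM| = 11.50 ✓; ∠ZMR = 52.30° ✓; |MR| = 22.30 ✓; ∠MRU = 138.4° ✓; |RU| = 24.80 ✓; ∠RUH = 58.40° ✓; |UH| = 12.60 ✓; ∠UHT = 51.70° ✓; |HT| = 25.30 ✗.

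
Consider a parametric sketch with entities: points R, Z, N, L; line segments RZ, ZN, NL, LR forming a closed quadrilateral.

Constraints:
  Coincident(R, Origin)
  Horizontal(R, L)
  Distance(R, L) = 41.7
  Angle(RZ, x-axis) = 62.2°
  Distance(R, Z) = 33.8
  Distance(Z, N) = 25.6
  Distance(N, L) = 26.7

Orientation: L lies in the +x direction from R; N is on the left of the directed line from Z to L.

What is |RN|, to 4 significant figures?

49.06

R is at the origin; R and L share the same y with |RL| = 41.7 and L in +x, so L = (41.7, 0). RZ runs at 62.2° with |RZ| = 33.8, so Z = (15.76, 29.90). N is determined by |ZN| = 25.6 and |NL| = 26.7 together: it lies at the intersection of circle(Z, 25.6) and circle(L, 26.7). With |ZL| = 39.58, the foot of the radical line on ZL is 19.06 from Z and the perpendicular offset is √(25.6² − 19.06²) = 17.09. Taking the left-of-ZL solution: N = (41.16, 26.69).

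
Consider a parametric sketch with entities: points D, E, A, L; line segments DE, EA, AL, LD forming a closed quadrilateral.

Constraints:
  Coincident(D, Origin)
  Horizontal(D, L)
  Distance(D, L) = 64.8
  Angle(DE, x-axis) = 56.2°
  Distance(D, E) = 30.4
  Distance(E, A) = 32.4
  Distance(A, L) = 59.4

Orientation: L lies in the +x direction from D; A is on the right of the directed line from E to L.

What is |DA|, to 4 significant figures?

7.594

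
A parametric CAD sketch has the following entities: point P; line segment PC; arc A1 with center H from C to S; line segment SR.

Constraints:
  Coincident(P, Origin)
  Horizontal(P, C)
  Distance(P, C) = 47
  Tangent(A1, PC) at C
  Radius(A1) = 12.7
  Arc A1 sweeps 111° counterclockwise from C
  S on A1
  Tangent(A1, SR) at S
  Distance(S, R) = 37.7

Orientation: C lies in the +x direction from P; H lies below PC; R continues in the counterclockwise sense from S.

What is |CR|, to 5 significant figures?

52.473

On A1, C sits at bearing 90° from H; a 111° counterclockwise sweep puts S at bearing 201°, so S = H + 12.7·(cos 201°, sin 201°) = (35.144, -17.251). Since A1 is tangent to SR there, HS ⟂ SR, so SR runs along (−sin 201°, cos 201°); with |SR| = 37.7, R = (48.654, -52.447). Then |CR| = |R − C| = 52.473.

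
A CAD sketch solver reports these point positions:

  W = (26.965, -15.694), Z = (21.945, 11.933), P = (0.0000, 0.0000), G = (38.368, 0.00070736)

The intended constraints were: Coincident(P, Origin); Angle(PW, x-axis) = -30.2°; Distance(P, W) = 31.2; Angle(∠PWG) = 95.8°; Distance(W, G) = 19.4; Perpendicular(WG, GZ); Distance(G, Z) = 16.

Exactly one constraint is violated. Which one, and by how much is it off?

Distance(G, Z) = 16 — off by 4.30.

P = (0.00, 0.00) ✓; PW at -30.20° ✓; |PW| = 31.20 ✓; ∠PWG = 95.80° ✓; |WG| = 19.40 ✓; ∠(WG, GZ) = 90.00° ✓; |GZ| = 20.30 ✗.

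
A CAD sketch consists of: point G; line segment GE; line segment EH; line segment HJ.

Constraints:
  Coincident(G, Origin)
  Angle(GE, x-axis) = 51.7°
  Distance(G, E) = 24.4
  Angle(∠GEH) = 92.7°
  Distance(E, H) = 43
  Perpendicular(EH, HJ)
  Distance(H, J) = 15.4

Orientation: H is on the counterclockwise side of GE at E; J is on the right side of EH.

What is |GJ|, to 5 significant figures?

59.423

∠GEH = 92.7°, so EH runs at 51.7° + (180° − 92.7°) = 139.00° from the x-axis; with |EH| = 43.0, H = E + 43.0·(cos 139.00°, sin 139.00°) = (-17.330, 47.359). The perpendicularity gives HJ at right angles to EH; with |HJ| = 15.4 on the right of EH, J = H + 15.4·(0.65606, 0.75471) = (-7.2266, 58.982). Then |GJ| = |J − G| = 59.423.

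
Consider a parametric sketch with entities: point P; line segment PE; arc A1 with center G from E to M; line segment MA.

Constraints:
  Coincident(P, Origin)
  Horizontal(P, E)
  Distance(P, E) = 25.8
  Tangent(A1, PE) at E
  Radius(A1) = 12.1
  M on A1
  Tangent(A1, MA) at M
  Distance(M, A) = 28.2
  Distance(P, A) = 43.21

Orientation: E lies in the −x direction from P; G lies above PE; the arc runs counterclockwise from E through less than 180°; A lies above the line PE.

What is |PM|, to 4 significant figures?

18.54

Checks: ∠(GE, EP) = 90.00° ✓; |GE| = 12.10 ✓; |GM| = 12.10 ✓; ∠(GM, MA) = 90.00° ✓; |MA| = 28.20 ✓; |PA| = 43.21 ✓.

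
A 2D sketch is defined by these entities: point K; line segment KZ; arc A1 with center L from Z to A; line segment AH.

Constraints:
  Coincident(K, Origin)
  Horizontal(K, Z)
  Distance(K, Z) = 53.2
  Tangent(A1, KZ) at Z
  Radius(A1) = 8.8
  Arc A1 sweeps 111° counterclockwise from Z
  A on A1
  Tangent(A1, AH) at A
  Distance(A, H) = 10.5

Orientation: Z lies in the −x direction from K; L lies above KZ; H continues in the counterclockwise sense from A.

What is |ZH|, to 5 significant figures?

22.207

K is at the origin; KZ is horizontal with |KZ| = 53.2 and Z on the −x side, so Z = (-53.200, 0.0000). The tangent condition forces LZ to be normal to KZ, so L = Z + (0, 8.8) = (-53.200, 8.8000). On A1, Z sits at bearing -90° from L; a 111° counterclockwise sweep puts A at bearing 21°, so A = L + 8.8·(cos 21°, sin 21°) = (-44.984, 11.954). Since A1 is tangent to AH there, LA ⟂ AH, so AH runs along (−sin 21°, cos 21°); with |AH| = 10.5, H = (-48.747, 21.756). Then |ZH| = |H − Z| = 22.207.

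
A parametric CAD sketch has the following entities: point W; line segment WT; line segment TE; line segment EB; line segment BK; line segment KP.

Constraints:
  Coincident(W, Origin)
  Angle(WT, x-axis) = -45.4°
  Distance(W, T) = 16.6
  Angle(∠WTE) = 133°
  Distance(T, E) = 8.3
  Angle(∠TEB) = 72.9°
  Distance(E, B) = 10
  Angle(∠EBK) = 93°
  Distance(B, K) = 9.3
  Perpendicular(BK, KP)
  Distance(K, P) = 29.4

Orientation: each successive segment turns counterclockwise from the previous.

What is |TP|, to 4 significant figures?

21.51

W is at the origin; WT runs at -45.4° with length 16.6, so T = (11.66, -11.82). ∠WTE = 133.0° gives TE at 1.600° from the x-axis; with |TE| = 8.3, E = (19.95, -11.59). ∠TEB = 72.9° gives EB at 108.7° from the x-axis; with |EB| = 10.0, B = (16.75, -2.116). ∠EBK = 93.0° gives BK at -164.3° from the x-axis; with |BK| = 9.3, K = (7.793, -4.632). BK is perpendicular to KP, so KP runs at -74.30°; with |KP| = 29.4, P = (15.75, -32.94). Then |TP| = |P − T| = 21.51.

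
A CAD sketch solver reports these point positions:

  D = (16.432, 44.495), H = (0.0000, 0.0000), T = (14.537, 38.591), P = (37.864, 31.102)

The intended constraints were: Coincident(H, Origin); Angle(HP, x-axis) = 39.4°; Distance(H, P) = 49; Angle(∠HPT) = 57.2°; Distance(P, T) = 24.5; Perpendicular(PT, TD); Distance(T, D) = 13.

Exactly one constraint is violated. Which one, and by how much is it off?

Distance(T, D) = 13 — off by 6.80.

H = (0.00, 0.00) ✓; HP at 39.40° ✓; |HP| = 49.00 ✓; ∠HPT = 57.20° ✓; |PT| = 24.50 ✓; ∠(PT, TD) = 90.00° ✓; |TD| = 6.201 ✗.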